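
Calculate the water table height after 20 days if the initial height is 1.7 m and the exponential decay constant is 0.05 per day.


m = m0 * exp(-k*t)
m = 1.7 * exp(-0.05 * 20)
m = 1.7 * exp(-1.0000)

0.6254 m


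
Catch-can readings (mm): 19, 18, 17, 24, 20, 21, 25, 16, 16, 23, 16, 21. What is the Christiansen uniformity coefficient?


mean = 19.666667 mm
MAD = 2.666667 mm
CU = (1 - 2.666667/19.666667)*100

86.4407 %


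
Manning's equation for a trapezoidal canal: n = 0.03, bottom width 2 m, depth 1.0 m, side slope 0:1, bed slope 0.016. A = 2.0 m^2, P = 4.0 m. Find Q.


R = A/P = 2.0/4.0 = 0.500000
Q = (1/0.03) * 2.0 * 0.500000^(2/3) * 0.016^0.5

5.3123 m^3/s


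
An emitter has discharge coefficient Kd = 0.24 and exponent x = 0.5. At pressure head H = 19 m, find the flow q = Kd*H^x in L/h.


q = Kd * H^x = 0.24 * 19^0.5 = 0.24 * 4.358899

1.0461 L/h


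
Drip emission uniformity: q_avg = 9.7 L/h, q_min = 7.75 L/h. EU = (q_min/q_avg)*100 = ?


EU = (q_min/q_avg)*100 = (7.75/9.7)*100 = 79.8969%

79.8969 %


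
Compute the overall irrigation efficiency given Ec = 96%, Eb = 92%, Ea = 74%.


Ec = 0.96, Eb = 0.92, Ea = 0.74
E = 0.96 * 0.92 * 0.74 * 100 = 65.3568%

65.3568 %


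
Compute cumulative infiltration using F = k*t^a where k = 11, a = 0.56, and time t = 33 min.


F = k * t^a = 11 * 33^0.56
F = 11 * 7.085456

77.9400 mm


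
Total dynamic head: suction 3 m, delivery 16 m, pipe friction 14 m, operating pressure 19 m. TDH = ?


TDH = Hs + Hd + hf + Hp = 3 + 16 + 14 + 19 = 52

52 m


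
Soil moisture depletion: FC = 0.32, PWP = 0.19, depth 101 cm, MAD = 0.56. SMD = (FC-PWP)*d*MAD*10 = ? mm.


SMD = (FC - PWP) * d * MAD * 10
SMD = (0.32 - 0.19) * 101 * 0.56 * 10
SMD = 0.1300 * 101 * 0.56 * 10

73.5280 mm


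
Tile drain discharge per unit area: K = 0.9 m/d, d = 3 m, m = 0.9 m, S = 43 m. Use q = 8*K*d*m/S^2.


q = 8*K*d*m/S^2
q = 8*0.9*3*0.9/43^2
q = 19.4400 / 1849

0.0105 m/d


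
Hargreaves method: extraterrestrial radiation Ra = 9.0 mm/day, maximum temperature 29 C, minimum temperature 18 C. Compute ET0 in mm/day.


Tmean = (Tmax + Tmin)/2 = (29 + 18)/2 = 23.5
ET0 = 0.0023 * 9.0 * (23.5 + 17.8) * sqrt(29 - 18)
ET0 = 0.0023 * 9.0 * 41.3 * 3.316625

2.8354 mm/day


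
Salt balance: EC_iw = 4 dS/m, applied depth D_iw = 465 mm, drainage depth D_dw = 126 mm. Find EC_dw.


EC_dw = EC_iw * D_iw / D_dw
EC_dw = 4 * 465 / 126
EC_dw = 1860 / 126

14.7619 dS/m


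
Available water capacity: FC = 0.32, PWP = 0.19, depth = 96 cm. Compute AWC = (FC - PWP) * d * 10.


AWC = (FC - PWP) * d * 10
AWC = (0.32 - 0.19) * 96 * 10
AWC = 0.1300 * 96 * 10

124.8000 mm


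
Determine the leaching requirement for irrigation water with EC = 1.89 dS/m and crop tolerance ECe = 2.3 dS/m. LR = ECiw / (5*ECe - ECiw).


LR = ECiw / (5*ECe - ECiw)
LR = 1.89 / (5*2.3 - 1.89)
LR = 1.89 / 9.6100

0.1967


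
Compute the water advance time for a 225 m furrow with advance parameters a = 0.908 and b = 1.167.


t = (L/a)^(1/b)
t = (225/0.908)^(1/1.167)
t = 247.797357^(1/1.167)

112.5892 min


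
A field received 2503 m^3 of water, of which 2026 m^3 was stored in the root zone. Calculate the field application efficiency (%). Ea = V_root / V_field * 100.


Ea = V_root / V_field * 100 = 2026 / 2503 * 100 = 80.9429%

80.9429 %


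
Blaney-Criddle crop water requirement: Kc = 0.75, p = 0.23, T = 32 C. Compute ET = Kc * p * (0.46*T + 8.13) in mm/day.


ET = Kc * p * (0.46*T + 8.13)
ET = 0.75 * 0.23 * (0.46*32 + 8.13)
ET = 0.75 * 0.23 * 22.8500

3.9416 mm/day


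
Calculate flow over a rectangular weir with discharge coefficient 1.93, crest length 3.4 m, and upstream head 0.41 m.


Q = C * L * H^(3/2) = 1.93 * 3.4 * 0.41^1.5 = 1.93 * 3.4 * 0.262528

1.7227 m^3/s


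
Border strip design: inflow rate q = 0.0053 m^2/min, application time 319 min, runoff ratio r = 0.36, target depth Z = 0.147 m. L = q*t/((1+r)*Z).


L = q*t/((1+r)*Z)
L = 0.0053*319/((1+0.36)*0.147)
L = 1.6907/0.19992

8.4569 m


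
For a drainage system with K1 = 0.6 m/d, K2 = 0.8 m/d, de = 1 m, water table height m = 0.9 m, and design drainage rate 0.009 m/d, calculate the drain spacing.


S^2 = 8*K2*de*m/q + 4*K1*m^2/q
S^2 = 8*0.8*1*0.9/0.009 + 4*0.6*0.9^2/0.009
S = sqrt(856.0000)

29.2575 m


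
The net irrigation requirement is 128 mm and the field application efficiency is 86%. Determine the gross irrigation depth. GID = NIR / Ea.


Ea = 86% = 0.86
GID = NIR / Ea = 128 / 0.86 = 148.8372 mm

148.8372 mm


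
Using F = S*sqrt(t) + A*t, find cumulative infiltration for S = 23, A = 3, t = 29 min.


F = S*sqrt(t) + A*t
F = 23*sqrt(29) + 3*29
F = 23*5.385165 + 87

210.8588 mm


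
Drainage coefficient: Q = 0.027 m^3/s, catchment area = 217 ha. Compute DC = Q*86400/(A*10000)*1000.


DC = Q * 86400 / (A * 10000) * 1000
DC = 0.027 * 86400 / (217 * 10000) * 1000
DC = 2332800.0000 / 2170000

1.0750 mm/day


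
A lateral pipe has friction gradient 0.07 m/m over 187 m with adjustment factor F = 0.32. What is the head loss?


hf = J * L * F = 0.07 * 187 * 0.32 = 4.1888 m

4.1888 m


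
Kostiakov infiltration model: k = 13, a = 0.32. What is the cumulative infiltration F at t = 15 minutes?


F = k * t^a = 13 * 15^0.32
F = 13 * 2.378752

30.9238 mm


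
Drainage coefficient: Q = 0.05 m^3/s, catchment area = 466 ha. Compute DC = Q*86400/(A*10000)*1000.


DC = Q * 86400 / (A * 10000) * 1000
DC = 0.05 * 86400 / (466 * 10000) * 1000
DC = 4320000.0000 / 4660000

0.9270 mm/day


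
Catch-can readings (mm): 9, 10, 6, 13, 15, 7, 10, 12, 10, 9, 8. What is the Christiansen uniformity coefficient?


mean = 9.909091 mm
MAD = 1.917355 mm
CU = (1 - 1.917355/9.909091)*100

80.6505 %


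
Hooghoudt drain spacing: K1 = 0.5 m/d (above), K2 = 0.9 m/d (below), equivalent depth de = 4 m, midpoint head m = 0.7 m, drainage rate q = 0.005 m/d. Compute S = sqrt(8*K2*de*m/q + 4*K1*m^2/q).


S^2 = 8*K2*de*m/q + 4*K1*m^2/q
S^2 = 8*0.9*4*0.7/0.005 + 4*0.5*0.7^2/0.005
S = sqrt(4228.0000)

65.0231 m


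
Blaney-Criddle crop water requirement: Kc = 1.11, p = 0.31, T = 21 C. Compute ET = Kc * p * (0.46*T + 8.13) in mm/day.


ET = Kc * p * (0.46*T + 8.13)
ET = 1.11 * 0.31 * (0.46*21 + 8.13)
ET = 1.11 * 0.31 * 17.7900

6.1215 mm/day


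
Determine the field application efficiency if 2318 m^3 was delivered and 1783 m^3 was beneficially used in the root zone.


Ea = V_root / V_field * 100 = 1783 / 2318 * 100 = 76.9198%

76.9198 %


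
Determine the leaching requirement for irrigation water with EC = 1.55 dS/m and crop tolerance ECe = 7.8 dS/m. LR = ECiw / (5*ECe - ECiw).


LR = ECiw / (5*ECe - ECiw)
LR = 1.55 / (5*7.8 - 1.55)
LR = 1.55 / 37.4500

0.0414


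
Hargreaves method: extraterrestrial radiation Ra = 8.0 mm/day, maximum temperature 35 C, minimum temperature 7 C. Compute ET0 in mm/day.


Tmean = (Tmax + Tmin)/2 = (35 + 7)/2 = 21.0
ET0 = 0.0023 * 8.0 * (21.0 + 17.8) * sqrt(35 - 7)
ET0 = 0.0023 * 8.0 * 38.8 * 5.291503

3.7777 mm/day


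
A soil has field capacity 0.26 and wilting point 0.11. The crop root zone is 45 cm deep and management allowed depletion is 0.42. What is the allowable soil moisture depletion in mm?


SMD = (FC - PWP) * d * MAD * 10
SMD = (0.26 - 0.11) * 45 * 0.42 * 10
SMD = 0.1500 * 45 * 0.42 * 10

28.3500 mm


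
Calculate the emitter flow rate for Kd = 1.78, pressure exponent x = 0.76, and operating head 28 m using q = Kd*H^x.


q = Kd * H^x = 1.78 * 28^0.76 = 1.78 * 12.584620

22.4006 L/h


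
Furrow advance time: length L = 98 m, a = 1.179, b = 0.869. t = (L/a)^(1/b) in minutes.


t = (L/a)^(1/b)
t = (98/1.179)^(1/0.869)
t = 83.121289^(1/0.869)

161.8471 min


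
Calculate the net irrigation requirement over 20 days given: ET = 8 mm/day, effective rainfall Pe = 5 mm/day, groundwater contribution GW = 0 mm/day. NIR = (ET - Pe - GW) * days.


Daily deficit = ET - Pe - GW = 8 - 5 - 0 = 3 mm/day
NIR = 3 * 20 = 60 mm

60.0000 mm


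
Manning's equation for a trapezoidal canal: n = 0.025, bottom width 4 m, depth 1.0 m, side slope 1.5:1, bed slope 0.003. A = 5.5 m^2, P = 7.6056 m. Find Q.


R = A/P = 5.5/7.6056 = 0.723151
Q = (1/0.025) * 5.5 * 0.723151^(2/3) * 0.003^0.5

9.7081 m^3/s


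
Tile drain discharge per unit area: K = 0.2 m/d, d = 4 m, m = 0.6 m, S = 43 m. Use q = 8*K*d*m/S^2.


q = 8*K*d*m/S^2
q = 8*0.2*4*0.6/43^2
q = 3.8400 / 1849

0.0021 m/d


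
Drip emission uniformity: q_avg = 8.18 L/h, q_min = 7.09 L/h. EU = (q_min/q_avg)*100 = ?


EU = (q_min/q_avg)*100 = (7.09/8.18)*100 = 86.6748%

86.6748 %


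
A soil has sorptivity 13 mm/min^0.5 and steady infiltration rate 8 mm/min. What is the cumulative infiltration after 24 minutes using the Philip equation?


F = S*sqrt(t) + A*t
F = 13*sqrt(24) + 8*24
F = 13*4.898979 + 192

255.6867 mm


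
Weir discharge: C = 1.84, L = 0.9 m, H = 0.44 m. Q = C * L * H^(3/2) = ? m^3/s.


Q = C * L * H^(3/2) = 1.84 * 0.9 * 0.44^1.5 = 1.84 * 0.9 * 0.291863

0.4833 m^3/s


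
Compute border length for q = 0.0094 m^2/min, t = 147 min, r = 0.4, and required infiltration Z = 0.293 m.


L = q*t/((1+r)*Z)
L = 0.0094*147/((1+0.4)*0.293)
L = 1.3818/0.4102

3.3686 m


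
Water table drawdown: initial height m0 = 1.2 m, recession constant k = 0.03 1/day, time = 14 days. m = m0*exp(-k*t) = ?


m = m0 * exp(-k*t)
m = 1.2 * exp(-0.03 * 14)
m = 1.2 * exp(-0.4200)

0.7885 m


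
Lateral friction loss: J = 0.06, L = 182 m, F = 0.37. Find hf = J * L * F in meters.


hf = J * L * F = 0.06 * 182 * 0.37 = 4.0404 m

4.0404 m


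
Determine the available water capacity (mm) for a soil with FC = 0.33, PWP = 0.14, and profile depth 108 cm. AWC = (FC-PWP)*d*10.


AWC = (FC - PWP) * d * 10
AWC = (0.33 - 0.14) * 108 * 10
AWC = 0.1900 * 108 * 10

205.2000 mm


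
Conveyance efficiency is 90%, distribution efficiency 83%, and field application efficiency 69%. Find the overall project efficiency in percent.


Ec = 0.9, Eb = 0.83, Ea = 0.69
E = 0.9 * 0.83 * 0.69 * 100 = 51.5430%

51.5430 %


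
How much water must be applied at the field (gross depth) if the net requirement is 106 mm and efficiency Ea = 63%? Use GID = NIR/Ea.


Ea = 63% = 0.63
GID = NIR / Ea = 106 / 0.63 = 168.2540 mm

168.2540 mm


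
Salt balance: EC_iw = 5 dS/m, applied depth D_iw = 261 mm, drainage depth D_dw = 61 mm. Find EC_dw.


EC_dw = EC_iw * D_iw / D_dw
EC_dw = 5 * 261 / 61
EC_dw = 1305 / 61

21.3934 dS/m


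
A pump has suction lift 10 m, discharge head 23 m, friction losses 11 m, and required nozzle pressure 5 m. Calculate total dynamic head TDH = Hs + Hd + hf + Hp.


TDH = Hs + Hd + hf + Hp = 10 + 23 + 11 + 5 = 49

49 m


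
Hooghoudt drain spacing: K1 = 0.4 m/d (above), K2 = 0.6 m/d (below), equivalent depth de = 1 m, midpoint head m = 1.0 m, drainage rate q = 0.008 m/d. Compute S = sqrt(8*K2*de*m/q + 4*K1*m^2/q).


S^2 = 8*K2*de*m/q + 4*K1*m^2/q
S^2 = 8*0.6*1*1.0/0.008 + 4*0.4*1.0^2/0.008
S = sqrt(800.0000)

28.2843 m


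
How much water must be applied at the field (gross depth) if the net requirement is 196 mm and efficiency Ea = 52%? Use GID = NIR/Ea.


Ea = 52% = 0.52
GID = NIR / Ea = 196 / 0.52 = 376.9231 mm

376.9231 mm


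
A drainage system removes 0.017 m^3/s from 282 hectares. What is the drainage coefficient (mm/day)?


DC = Q * 86400 / (A * 10000) * 1000
DC = 0.017 * 86400 / (282 * 10000) * 1000
DC = 1468800.0000 / 2820000

0.5209 mm/day


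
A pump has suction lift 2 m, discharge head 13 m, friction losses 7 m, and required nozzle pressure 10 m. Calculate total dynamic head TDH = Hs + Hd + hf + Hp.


TDH = Hs + Hd + hf + Hp = 2 + 13 + 7 + 10 = 32

32 m


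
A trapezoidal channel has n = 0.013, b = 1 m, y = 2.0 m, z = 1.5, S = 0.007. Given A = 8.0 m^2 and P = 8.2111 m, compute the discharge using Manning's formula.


R = A/P = 8.0/8.2111 = 0.974291
Q = (1/0.013) * 8.0 * 0.974291^(2/3) * 0.007^0.5

50.6005 m^3/s


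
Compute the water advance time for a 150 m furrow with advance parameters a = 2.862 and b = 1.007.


t = (L/a)^(1/b)
t = (150/2.862)^(1/1.007)
t = 52.410901^(1/1.007)

50.9882 min


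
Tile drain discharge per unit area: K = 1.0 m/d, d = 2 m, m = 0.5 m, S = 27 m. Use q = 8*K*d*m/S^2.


q = 8*K*d*m/S^2
q = 8*1.0*2*0.5/27^2
q = 8.0000 / 729

0.0110 m/d


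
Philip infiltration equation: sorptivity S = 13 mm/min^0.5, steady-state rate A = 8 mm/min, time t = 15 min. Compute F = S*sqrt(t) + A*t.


F = S*sqrt(t) + A*t
F = 13*sqrt(15) + 8*15
F = 13*3.872983 + 120

170.3488 mm


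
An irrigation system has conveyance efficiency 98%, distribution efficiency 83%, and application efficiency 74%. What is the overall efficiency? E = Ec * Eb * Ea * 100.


Ec = 0.98, Eb = 0.83, Ea = 0.74
E = 0.98 * 0.83 * 0.74 * 100 = 60.1916%

60.1916 %


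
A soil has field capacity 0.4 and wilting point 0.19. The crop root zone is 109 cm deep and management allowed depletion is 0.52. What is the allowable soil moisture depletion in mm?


SMD = (FC - PWP) * d * MAD * 10
SMD = (0.4 - 0.19) * 109 * 0.52 * 10
SMD = 0.2100 * 109 * 0.52 * 10

119.0280 mm


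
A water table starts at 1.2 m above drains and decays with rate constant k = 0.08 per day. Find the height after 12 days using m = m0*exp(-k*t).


m = m0 * exp(-k*t)
m = 1.2 * exp(-0.08 * 12)
m = 1.2 * exp(-0.9600)

0.4595 m


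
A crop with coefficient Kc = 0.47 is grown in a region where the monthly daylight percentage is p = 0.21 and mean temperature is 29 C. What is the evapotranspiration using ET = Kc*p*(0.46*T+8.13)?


ET = Kc * p * (0.46*T + 8.13)
ET = 0.47 * 0.21 * (0.46*29 + 8.13)
ET = 0.47 * 0.21 * 21.4700

2.1191 mm/day


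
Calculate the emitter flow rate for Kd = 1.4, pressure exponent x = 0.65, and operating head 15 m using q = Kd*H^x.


q = Kd * H^x = 1.4 * 15^0.65 = 1.4 * 5.813790

8.1393 L/h


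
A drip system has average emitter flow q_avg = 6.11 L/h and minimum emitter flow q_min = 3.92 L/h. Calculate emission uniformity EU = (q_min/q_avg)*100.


EU = (q_min/q_avg)*100 = (3.92/6.11)*100 = 64.1571%

64.1571 %


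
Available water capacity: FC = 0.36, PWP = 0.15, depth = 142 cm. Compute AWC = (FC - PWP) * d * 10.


AWC = (FC - PWP) * d * 10
AWC = (0.36 - 0.15) * 142 * 10
AWC = 0.2100 * 142 * 10

298.2000 mm


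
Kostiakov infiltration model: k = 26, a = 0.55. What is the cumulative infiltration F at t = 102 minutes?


F = k * t^a = 26 * 102^0.55
F = 26 * 12.727119

330.9051 mm


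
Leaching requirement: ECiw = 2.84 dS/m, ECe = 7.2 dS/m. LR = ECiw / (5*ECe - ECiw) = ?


LR = ECiw / (5*ECe - ECiw)
LR = 2.84 / (5*7.2 - 2.84)
LR = 2.84 / 33.1600

0.0856


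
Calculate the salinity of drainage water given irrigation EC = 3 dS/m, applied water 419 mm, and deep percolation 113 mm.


EC_dw = EC_iw * D_iw / D_dw
EC_dw = 3 * 419 / 113
EC_dw = 1257 / 113

11.1239 dS/m


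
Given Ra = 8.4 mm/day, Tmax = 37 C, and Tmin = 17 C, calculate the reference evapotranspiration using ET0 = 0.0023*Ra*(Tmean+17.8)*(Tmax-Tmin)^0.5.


Tmean = (Tmax + Tmin)/2 = (37 + 17)/2 = 27.0
ET0 = 0.0023 * 8.4 * (27.0 + 17.8) * sqrt(37 - 17)
ET0 = 0.0023 * 8.4 * 44.8 * 4.472136

3.8708 mm/day


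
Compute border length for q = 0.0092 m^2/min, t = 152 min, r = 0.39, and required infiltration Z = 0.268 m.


L = q*t/((1+r)*Z)
L = 0.0092*152/((1+0.39)*0.268)
L = 1.3984/0.37252

3.7539 m


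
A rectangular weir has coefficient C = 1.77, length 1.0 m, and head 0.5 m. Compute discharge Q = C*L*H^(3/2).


Q = C * L * H^(3/2) = 1.77 * 1.0 * 0.5^1.5 = 1.77 * 1.0 * 0.353553

0.6258 m^3/s


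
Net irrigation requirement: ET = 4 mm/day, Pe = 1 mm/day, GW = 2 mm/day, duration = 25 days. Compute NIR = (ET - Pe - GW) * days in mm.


Daily deficit = ET - Pe - GW = 4 - 1 - 2 = 1 mm/day
NIR = 1 * 25 = 25 mm

25.0000 mm


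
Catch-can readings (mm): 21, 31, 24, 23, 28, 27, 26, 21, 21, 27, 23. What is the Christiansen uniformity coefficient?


mean = 24.727273 mm
MAD = 2.793388 mm
CU = (1 - 2.793388/24.727273)*100

88.7032 %


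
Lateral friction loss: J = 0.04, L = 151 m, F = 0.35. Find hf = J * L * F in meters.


hf = J * L * F = 0.04 * 151 * 0.35 = 2.1140 m

2.1140 m


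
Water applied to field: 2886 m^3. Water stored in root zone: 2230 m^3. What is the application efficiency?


Ea = V_root / V_field * 100 = 2230 / 2886 * 100 = 77.2696%

77.2696 %


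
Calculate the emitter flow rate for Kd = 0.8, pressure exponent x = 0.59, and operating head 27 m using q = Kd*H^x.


q = Kd * H^x = 0.8 * 27^0.59 = 0.8 * 6.990442

5.5924 L/h


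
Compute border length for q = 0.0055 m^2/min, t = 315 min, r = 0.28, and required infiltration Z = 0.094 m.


L = q*t/((1+r)*Z)
L = 0.0055*315/((1+0.28)*0.094)
L = 1.7325/0.12032

14.3991 m


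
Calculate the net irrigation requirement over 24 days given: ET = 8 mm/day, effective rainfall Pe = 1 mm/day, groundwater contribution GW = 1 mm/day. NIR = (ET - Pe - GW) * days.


Daily deficit = ET - Pe - GW = 8 - 1 - 1 = 6 mm/day
NIR = 6 * 24 = 144 mm

144.0000 mm


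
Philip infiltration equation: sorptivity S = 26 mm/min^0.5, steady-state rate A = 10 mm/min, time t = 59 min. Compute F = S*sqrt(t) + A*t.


F = S*sqrt(t) + A*t
F = 26*sqrt(59) + 10*59
F = 26*7.681146 + 590

789.7098 mm


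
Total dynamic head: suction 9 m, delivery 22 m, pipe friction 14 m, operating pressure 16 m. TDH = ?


TDH = Hs + Hd + hf + Hp = 9 + 22 + 14 + 16 = 61

61 m


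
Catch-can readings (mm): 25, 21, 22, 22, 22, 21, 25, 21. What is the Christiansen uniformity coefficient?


mean = 22.375000 mm
MAD = 1.312500 mm
CU = (1 - 1.312500/22.375000)*100

94.1341 %


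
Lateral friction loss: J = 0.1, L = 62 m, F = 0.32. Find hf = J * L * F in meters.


hf = J * L * F = 0.1 * 62 * 0.32 = 1.9840 m

1.9840 m


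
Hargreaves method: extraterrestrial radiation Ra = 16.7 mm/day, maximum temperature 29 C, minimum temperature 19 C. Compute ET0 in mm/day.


Tmean = (Tmax + Tmin)/2 = (29 + 19)/2 = 24.0
ET0 = 0.0023 * 16.7 * (24.0 + 17.8) * sqrt(29 - 19)
ET0 = 0.0023 * 16.7 * 41.8 * 3.162278

5.0772 mm/day


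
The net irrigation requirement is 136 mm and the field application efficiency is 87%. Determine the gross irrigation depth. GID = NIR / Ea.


Ea = 87% = 0.87
GID = NIR / Ea = 136 / 0.87 = 156.3218 mm

156.3218 mm


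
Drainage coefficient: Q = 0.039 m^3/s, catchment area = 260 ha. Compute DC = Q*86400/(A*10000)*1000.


DC = Q * 86400 / (A * 10000) * 1000
DC = 0.039 * 86400 / (260 * 10000) * 1000
DC = 3369600.0000 / 2600000

1.2960 mm/day


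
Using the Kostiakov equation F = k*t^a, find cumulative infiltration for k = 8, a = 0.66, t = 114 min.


F = k * t^a = 8 * 114^0.66
F = 8 * 22.780183

182.2415 mm


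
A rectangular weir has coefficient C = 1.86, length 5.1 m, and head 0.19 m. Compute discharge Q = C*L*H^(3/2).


Q = C * L * H^(3/2) = 1.86 * 5.1 * 0.19^1.5 = 1.86 * 5.1 * 0.082819

0.7856 m^3/s


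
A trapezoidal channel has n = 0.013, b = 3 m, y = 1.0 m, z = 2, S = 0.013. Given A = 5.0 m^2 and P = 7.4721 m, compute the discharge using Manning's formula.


R = A/P = 5.0/7.4721 = 0.669156
Q = (1/0.013) * 5.0 * 0.669156^(2/3) * 0.013^0.5

33.5493 m^3/s


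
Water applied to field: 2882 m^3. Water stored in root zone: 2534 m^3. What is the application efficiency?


Ea = V_root / V_field * 100 = 2534 / 2882 * 100 = 87.9251%

87.9251 %


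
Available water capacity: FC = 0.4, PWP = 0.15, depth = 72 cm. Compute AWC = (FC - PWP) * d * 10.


AWC = (FC - PWP) * d * 10
AWC = (0.4 - 0.15) * 72 * 10
AWC = 0.2500 * 72 * 10

180.0000 mm


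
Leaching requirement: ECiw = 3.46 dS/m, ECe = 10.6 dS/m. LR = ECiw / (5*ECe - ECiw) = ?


LR = ECiw / (5*ECe - ECiw)
LR = 3.46 / (5*10.6 - 3.46)
LR = 3.46 / 49.5400

0.0698


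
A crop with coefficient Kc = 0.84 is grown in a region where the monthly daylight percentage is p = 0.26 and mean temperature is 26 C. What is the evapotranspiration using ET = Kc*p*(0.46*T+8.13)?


ET = Kc * p * (0.46*T + 8.13)
ET = 0.84 * 0.26 * (0.46*26 + 8.13)
ET = 0.84 * 0.26 * 20.0900

4.3877 mm/day


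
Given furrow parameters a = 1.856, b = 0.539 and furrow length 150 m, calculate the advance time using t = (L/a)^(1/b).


t = (L/a)^(1/b)
t = (150/1.856)^(1/0.539)
t = 80.818966^(1/0.539)

3459.2798 min


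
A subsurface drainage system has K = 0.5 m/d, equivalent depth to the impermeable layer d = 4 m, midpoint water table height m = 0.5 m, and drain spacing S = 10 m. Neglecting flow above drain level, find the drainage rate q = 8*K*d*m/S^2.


q = 8*K*d*m/S^2
q = 8*0.5*4*0.5/10^2
q = 8.0000 / 100

0.0800 m/d


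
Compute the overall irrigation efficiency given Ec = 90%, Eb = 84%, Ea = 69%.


Ec = 0.9, Eb = 0.84, Ea = 0.69
E = 0.9 * 0.84 * 0.69 * 100 = 52.1640%

52.1640 %


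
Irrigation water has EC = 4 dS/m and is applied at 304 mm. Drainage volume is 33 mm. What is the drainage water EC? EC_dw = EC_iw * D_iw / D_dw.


EC_dw = EC_iw * D_iw / D_dw
EC_dw = 4 * 304 / 33
EC_dw = 1216 / 33

36.8485 dS/m


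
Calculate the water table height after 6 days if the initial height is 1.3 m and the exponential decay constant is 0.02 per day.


m = m0 * exp(-k*t)
m = 1.3 * exp(-0.02 * 6)
m = 1.3 * exp(-0.1200)

1.1530 m


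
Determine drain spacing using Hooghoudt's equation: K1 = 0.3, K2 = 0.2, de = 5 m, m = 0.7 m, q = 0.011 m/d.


S^2 = 8*K2*de*m/q + 4*K1*m^2/q
S^2 = 8*0.2*5*0.7/0.011 + 4*0.3*0.7^2/0.011
S = sqrt(562.5455)

23.7180 m


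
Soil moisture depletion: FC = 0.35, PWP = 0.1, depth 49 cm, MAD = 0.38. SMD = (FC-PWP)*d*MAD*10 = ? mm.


SMD = (FC - PWP) * d * MAD * 10
SMD = (0.35 - 0.1) * 49 * 0.38 * 10
SMD = 0.2500 * 49 * 0.38 * 10

46.5500 mm


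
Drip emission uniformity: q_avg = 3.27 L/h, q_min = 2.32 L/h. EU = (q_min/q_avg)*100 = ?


EU = (q_min/q_avg)*100 = (2.32/3.27)*100 = 70.9480%

70.9480 %


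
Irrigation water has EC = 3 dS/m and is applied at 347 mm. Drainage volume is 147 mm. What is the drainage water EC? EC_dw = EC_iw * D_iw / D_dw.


EC_dw = EC_iw * D_iw / D_dw
EC_dw = 3 * 347 / 147
EC_dw = 1041 / 147

7.0816 dS/m


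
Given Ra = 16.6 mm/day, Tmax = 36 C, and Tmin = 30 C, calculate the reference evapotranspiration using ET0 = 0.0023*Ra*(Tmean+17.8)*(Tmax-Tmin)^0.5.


Tmean = (Tmax + Tmin)/2 = (36 + 30)/2 = 33.0
ET0 = 0.0023 * 16.6 * (33.0 + 17.8) * sqrt(36 - 30)
ET0 = 0.0023 * 16.6 * 50.8 * 2.449490

4.7509 mm/day


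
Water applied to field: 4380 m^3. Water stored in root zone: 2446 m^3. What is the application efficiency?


Ea = V_root / V_field * 100 = 2446 / 4380 * 100 = 55.8447%

55.8447 %


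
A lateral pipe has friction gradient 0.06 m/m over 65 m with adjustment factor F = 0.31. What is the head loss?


hf = J * L * F = 0.06 * 65 * 0.31 = 1.2090 m

1.2090 m


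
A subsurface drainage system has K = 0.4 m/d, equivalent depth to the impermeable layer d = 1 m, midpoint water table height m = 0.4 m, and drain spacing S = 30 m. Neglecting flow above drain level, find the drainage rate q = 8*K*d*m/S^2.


q = 8*K*d*m/S^2
q = 8*0.4*1*0.4/30^2
q = 1.2800 / 900

0.0014 m/d


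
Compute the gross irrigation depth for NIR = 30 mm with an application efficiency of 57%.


Ea = 57% = 0.57
GID = NIR / Ea = 30 / 0.57 = 52.6316 mm

52.6316 mm


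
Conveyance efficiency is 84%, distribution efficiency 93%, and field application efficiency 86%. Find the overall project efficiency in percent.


Ec = 0.84, Eb = 0.93, Ea = 0.86
E = 0.84 * 0.93 * 0.86 * 100 = 67.1832%

67.1832 %


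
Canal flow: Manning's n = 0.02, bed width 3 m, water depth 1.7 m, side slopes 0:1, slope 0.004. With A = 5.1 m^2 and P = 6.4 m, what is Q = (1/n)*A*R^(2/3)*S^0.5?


R = A/P = 5.1/6.4 = 0.796875
Q = (1/0.02) * 5.1 * 0.796875^(2/3) * 0.004^0.5

13.8621 m^3/s


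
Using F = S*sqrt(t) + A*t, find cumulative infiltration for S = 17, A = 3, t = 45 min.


F = S*sqrt(t) + A*t
F = 17*sqrt(45) + 3*45
F = 17*6.708204 + 135

249.0395 mm


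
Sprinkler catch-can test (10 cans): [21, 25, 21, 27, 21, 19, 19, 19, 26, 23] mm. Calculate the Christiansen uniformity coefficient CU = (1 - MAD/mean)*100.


mean = 22.100000 mm
MAD = 2.520000 mm
CU = (1 - 2.520000/22.100000)*100

88.5973 %


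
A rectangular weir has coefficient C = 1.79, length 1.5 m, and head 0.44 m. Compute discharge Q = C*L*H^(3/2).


Q = C * L * H^(3/2) = 1.79 * 1.5 * 0.44^1.5 = 1.79 * 1.5 * 0.291863

0.7837 m^3/s


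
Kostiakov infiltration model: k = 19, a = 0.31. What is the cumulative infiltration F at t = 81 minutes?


F = k * t^a = 19 * 81^0.31
F = 19 * 3.905084

74.1966 mm


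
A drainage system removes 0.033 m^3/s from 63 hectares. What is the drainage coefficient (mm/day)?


DC = Q * 86400 / (A * 10000) * 1000
DC = 0.033 * 86400 / (63 * 10000) * 1000
DC = 2851200.0000 / 630000

4.5257 mm/day


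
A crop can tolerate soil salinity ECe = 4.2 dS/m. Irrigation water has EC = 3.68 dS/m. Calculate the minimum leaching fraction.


LR = ECiw / (5*ECe - ECiw)
LR = 3.68 / (5*4.2 - 3.68)
LR = 3.68 / 17.3200

0.2125


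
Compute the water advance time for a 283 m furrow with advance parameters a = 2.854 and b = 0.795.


t = (L/a)^(1/b)
t = (283/2.854)^(1/0.795)
t = 99.159075^(1/0.795)

324.4218 min


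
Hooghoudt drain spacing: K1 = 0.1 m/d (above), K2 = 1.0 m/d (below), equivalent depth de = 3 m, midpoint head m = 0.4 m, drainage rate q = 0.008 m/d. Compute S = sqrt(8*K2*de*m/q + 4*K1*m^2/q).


S^2 = 8*K2*de*m/q + 4*K1*m^2/q
S^2 = 8*1.0*3*0.4/0.008 + 4*0.1*0.4^2/0.008
S = sqrt(1208.0000)

34.7563 m


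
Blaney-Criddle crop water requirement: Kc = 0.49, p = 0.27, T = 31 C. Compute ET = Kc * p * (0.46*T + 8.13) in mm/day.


ET = Kc * p * (0.46*T + 8.13)
ET = 0.49 * 0.27 * (0.46*31 + 8.13)
ET = 0.49 * 0.27 * 22.3900

2.9622 mm/day


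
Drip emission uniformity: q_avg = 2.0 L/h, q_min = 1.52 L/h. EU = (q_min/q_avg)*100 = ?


EU = (q_min/q_avg)*100 = (1.52/2.0)*100 = 76.0000%

76.0000 %


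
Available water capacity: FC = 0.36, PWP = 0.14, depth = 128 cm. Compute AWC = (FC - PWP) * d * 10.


AWC = (FC - PWP) * d * 10
AWC = (0.36 - 0.14) * 128 * 10
AWC = 0.2200 * 128 * 10

281.6000 mm


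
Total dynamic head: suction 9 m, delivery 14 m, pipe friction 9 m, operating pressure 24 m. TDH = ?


TDH = Hs + Hd + hf + Hp = 9 + 14 + 9 + 24 = 56

56 m


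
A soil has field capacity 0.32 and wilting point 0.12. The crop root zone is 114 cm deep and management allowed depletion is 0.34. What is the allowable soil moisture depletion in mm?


SMD = (FC - PWP) * d * MAD * 10
SMD = (0.32 - 0.12) * 114 * 0.34 * 10
SMD = 0.2000 * 114 * 0.34 * 10

77.5200 mm


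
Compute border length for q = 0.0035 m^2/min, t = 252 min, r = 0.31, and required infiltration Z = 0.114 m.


L = q*t/((1+r)*Z)
L = 0.0035*252/((1+0.31)*0.114)
L = 0.882/0.14934

5.9060 m


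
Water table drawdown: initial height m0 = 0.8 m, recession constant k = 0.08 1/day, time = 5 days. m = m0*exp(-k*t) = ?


m = m0 * exp(-k*t)
m = 0.8 * exp(-0.08 * 5)
m = 0.8 * exp(-0.4000)

0.5363 m


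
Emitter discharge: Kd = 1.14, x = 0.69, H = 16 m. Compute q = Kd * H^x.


q = Kd * H^x = 1.14 * 16^0.69 = 1.14 * 6.773962

7.7223 L/h


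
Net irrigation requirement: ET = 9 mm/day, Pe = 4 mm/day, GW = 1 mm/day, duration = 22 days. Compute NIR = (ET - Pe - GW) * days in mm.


Daily deficit = ET - Pe - GW = 9 - 4 - 1 = 4 mm/day
NIR = 4 * 22 = 88 mm

88.0000 mm


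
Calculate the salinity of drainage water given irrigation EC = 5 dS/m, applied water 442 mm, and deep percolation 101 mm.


EC_dw = EC_iw * D_iw / D_dw
EC_dw = 5 * 442 / 101
EC_dw = 2210 / 101

21.8812 dS/m


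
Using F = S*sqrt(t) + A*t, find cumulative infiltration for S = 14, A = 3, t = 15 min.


F = S*sqrt(t) + A*t
F = 14*sqrt(15) + 3*15
F = 14*3.872983 + 45

99.2218 mm


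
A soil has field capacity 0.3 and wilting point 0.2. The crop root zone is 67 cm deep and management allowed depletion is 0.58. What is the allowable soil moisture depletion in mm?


SMD = (FC - PWP) * d * MAD * 10
SMD = (0.3 - 0.2) * 67 * 0.58 * 10
SMD = 0.1000 * 67 * 0.58 * 10

38.8600 mm


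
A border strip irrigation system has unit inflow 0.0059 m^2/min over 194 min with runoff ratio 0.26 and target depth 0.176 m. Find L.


L = q*t/((1+r)*Z)
L = 0.0059*194/((1+0.26)*0.176)
L = 1.1446/0.22176

5.1614 m


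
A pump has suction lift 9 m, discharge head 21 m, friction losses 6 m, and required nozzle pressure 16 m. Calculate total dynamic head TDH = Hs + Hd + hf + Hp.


TDH = Hs + Hd + hf + Hp = 9 + 21 + 6 + 16 = 52

52 m


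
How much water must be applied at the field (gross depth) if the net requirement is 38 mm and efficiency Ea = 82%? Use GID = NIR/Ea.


Ea = 82% = 0.82
GID = NIR / Ea = 38 / 0.82 = 46.3415 mm

46.3415 mm


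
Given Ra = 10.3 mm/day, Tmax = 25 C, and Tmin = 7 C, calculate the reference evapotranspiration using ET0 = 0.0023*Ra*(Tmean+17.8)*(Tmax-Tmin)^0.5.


Tmean = (Tmax + Tmin)/2 = (25 + 7)/2 = 16.0
ET0 = 0.0023 * 10.3 * (16.0 + 17.8) * sqrt(25 - 7)
ET0 = 0.0023 * 10.3 * 33.8 * 4.242641

3.3972 mm/day


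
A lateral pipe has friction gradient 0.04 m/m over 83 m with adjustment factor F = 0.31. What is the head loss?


hf = J * L * F = 0.04 * 83 * 0.31 = 1.0292 m

1.0292 m


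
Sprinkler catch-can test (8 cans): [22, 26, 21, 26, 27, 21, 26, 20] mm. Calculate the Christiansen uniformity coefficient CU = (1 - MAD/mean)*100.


mean = 23.625000 mm
MAD = 2.625000 mm
CU = (1 - 2.625000/23.625000)*100

88.8889 %


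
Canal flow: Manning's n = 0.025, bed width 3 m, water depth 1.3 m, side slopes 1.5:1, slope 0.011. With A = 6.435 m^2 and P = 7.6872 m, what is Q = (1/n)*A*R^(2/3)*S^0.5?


R = A/P = 6.435/7.6872 = 0.837106
Q = (1/0.025) * 6.435 * 0.837106^(2/3) * 0.011^0.5

23.9787 m^3/s


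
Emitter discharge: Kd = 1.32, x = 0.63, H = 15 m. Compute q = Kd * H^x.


q = Kd * H^x = 1.32 * 15^0.63 = 1.32 * 5.507284

7.2696 L/h


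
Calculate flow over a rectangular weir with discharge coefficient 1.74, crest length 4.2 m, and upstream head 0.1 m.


Q = C * L * H^(3/2) = 1.74 * 4.2 * 0.1^1.5 = 1.74 * 4.2 * 0.031623

0.2311 m^3/s


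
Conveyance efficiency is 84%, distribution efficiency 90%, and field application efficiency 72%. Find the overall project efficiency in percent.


Ec = 0.84, Eb = 0.9, Ea = 0.72
E = 0.84 * 0.9 * 0.72 * 100 = 54.4320%

54.4320 %


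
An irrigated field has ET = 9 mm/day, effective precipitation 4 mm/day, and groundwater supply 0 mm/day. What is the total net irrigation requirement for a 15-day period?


Daily deficit = ET - Pe - GW = 9 - 4 - 0 = 5 mm/day
NIR = 5 * 15 = 75 mm

75.0000 mm


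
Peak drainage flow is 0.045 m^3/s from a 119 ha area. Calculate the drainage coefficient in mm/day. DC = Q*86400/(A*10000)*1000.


DC = Q * 86400 / (A * 10000) * 1000
DC = 0.045 * 86400 / (119 * 10000) * 1000
DC = 3888000.0000 / 1190000

3.2672 mm/day


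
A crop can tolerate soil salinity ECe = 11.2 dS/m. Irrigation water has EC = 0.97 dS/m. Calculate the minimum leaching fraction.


LR = ECiw / (5*ECe - ECiw)
LR = 0.97 / (5*11.2 - 0.97)
LR = 0.97 / 55.0300

0.0176


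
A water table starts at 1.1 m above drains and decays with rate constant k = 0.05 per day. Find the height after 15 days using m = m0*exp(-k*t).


m = m0 * exp(-k*t)
m = 1.1 * exp(-0.05 * 15)
m = 1.1 * exp(-0.7500)

0.5196 m


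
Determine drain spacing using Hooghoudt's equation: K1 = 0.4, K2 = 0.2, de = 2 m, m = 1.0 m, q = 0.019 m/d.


S^2 = 8*K2*de*m/q + 4*K1*m^2/q
S^2 = 8*0.2*2*1.0/0.019 + 4*0.4*1.0^2/0.019
S = sqrt(252.6316)

15.8944 m


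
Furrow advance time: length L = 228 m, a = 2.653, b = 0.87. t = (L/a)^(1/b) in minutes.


t = (L/a)^(1/b)
t = (228/2.653)^(1/0.87)
t = 85.940445^(1/0.87)

167.1921 min


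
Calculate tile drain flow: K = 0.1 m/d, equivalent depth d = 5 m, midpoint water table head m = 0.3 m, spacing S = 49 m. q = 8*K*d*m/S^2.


q = 8*K*d*m/S^2
q = 8*0.1*5*0.3/49^2
q = 1.2000 / 2401

4.9979e-04 m/d


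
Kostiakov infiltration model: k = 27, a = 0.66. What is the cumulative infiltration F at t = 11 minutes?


F = k * t^a = 27 * 11^0.66
F = 27 * 4.867648

131.4265 mm


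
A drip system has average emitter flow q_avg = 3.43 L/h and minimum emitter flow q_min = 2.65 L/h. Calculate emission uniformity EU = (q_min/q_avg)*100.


EU = (q_min/q_avg)*100 = (2.65/3.43)*100 = 77.2595%

77.2595 %


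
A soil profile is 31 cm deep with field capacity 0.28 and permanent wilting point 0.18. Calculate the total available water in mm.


AWC = (FC - PWP) * d * 10
AWC = (0.28 - 0.18) * 31 * 10
AWC = 0.1000 * 31 * 10

31.0000 mm


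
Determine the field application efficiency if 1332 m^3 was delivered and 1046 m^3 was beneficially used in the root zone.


Ea = V_root / V_field * 100 = 1046 / 1332 * 100 = 78.5285%

78.5285 %


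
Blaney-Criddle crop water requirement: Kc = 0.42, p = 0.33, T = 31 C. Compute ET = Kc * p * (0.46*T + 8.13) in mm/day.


ET = Kc * p * (0.46*T + 8.13)
ET = 0.42 * 0.33 * (0.46*31 + 8.13)
ET = 0.42 * 0.33 * 22.3900

3.1033 mm/day


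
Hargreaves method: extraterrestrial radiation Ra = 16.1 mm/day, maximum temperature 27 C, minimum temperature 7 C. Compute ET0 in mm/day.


Tmean = (Tmax + Tmin)/2 = (27 + 7)/2 = 17.0
ET0 = 0.0023 * 16.1 * (17.0 + 17.8) * sqrt(27 - 7)
ET0 = 0.0023 * 16.1 * 34.8 * 4.472136

5.7630 mm/day


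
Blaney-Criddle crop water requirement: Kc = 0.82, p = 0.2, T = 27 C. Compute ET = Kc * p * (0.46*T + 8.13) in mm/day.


ET = Kc * p * (0.46*T + 8.13)
ET = 0.82 * 0.2 * (0.46*27 + 8.13)
ET = 0.82 * 0.2 * 20.5500

3.3702 mm/day


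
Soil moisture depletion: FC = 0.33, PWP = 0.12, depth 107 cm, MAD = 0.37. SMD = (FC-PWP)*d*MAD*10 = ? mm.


SMD = (FC - PWP) * d * MAD * 10
SMD = (0.33 - 0.12) * 107 * 0.37 * 10
SMD = 0.2100 * 107 * 0.37 * 10

83.1390 mm


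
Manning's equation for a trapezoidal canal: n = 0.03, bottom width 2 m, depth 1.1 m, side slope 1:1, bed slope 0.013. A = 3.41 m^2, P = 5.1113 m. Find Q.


R = A/P = 3.41/5.1113 = 0.667149
Q = (1/0.03) * 3.41 * 0.667149^(2/3) * 0.013^0.5

9.8951 m^3/s


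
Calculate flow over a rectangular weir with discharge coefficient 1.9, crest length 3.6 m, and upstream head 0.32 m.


Q = C * L * H^(3/2) = 1.9 * 3.6 * 0.32^1.5 = 1.9 * 3.6 * 0.181019

1.2382 m^3/s


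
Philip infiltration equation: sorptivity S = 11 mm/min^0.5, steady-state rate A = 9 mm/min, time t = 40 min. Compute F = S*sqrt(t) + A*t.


F = S*sqrt(t) + A*t
F = 11*sqrt(40) + 9*40
F = 11*6.324555 + 360

429.5701 mm


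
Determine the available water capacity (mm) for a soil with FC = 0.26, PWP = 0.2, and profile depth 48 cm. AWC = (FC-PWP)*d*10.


AWC = (FC - PWP) * d * 10
AWC = (0.26 - 0.2) * 48 * 10
AWC = 0.0600 * 48 * 10

28.8000 mm


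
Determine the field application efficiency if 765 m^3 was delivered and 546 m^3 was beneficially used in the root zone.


Ea = V_root / V_field * 100 = 546 / 765 * 100 = 71.3725%

71.3725 %


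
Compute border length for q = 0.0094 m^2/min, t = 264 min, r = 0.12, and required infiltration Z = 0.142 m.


L = q*t/((1+r)*Z)
L = 0.0094*264/((1+0.12)*0.142)
L = 2.4816/0.15904

15.6036 m


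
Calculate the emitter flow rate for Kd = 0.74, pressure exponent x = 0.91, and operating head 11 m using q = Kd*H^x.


q = Kd * H^x = 0.74 * 11^0.91 = 0.74 * 8.864767

6.5599 L/h


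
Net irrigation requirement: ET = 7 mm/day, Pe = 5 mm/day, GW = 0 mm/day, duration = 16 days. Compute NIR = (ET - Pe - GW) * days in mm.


Daily deficit = ET - Pe - GW = 7 - 5 - 0 = 2 mm/day
NIR = 2 * 16 = 32 mm

32.0000 mm


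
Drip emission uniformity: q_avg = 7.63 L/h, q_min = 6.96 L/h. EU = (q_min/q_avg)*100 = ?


EU = (q_min/q_avg)*100 = (6.96/7.63)*100 = 91.2189%

91.2189 %


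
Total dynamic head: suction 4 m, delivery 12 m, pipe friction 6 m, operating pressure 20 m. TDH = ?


TDH = Hs + Hd + hf + Hp = 4 + 12 + 6 + 20 = 42

42 m


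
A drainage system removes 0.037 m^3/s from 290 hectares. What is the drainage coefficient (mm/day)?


DC = Q * 86400 / (A * 10000) * 1000
DC = 0.037 * 86400 / (290 * 10000) * 1000
DC = 3196800.0000 / 2900000

1.1023 mm/day


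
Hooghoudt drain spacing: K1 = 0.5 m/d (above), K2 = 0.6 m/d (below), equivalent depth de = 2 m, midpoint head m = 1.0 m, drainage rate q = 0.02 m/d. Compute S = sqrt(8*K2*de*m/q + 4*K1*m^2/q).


S^2 = 8*K2*de*m/q + 4*K1*m^2/q
S^2 = 8*0.6*2*1.0/0.02 + 4*0.5*1.0^2/0.02
S = sqrt(580.0000)

24.0832 m


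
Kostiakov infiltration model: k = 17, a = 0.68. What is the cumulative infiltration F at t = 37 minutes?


F = k * t^a = 17 * 37^0.68
F = 17 * 11.651375

198.0734 mm


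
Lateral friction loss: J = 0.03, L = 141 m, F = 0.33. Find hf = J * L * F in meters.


hf = J * L * F = 0.03 * 141 * 0.33 = 1.3959 m

1.3959 m


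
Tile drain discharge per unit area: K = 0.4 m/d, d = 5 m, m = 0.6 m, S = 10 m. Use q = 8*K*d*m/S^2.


q = 8*K*d*m/S^2
q = 8*0.4*5*0.6/10^2
q = 9.6000 / 100

0.0960 m/d


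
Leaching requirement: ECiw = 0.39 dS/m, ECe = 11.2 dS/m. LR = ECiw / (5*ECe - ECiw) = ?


LR = ECiw / (5*ECe - ECiw)
LR = 0.39 / (5*11.2 - 0.39)
LR = 0.39 / 55.6100

0.0070


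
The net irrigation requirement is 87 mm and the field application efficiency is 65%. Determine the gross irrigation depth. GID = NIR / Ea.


Ea = 65% = 0.65
GID = NIR / Ea = 87 / 0.65 = 133.8462 mm

133.8462 mm


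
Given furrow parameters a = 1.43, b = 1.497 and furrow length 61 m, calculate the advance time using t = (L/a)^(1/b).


t = (L/a)^(1/b)
t = (61/1.43)^(1/1.497)
t = 42.657343^(1/1.497)

12.2699 min


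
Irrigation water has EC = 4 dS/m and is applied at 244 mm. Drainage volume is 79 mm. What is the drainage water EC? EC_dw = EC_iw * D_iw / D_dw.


EC_dw = EC_iw * D_iw / D_dw
EC_dw = 4 * 244 / 79
EC_dw = 976 / 79

12.3544 dS/m


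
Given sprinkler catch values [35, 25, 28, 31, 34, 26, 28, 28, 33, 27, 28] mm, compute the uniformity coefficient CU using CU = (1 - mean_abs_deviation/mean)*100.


mean = 29.363636 mm
MAD = 2.826446 mm
CU = (1 - 2.826446/29.363636)*100

90.3743 %


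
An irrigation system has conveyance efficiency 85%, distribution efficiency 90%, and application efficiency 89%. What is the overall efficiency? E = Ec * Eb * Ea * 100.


Ec = 0.85, Eb = 0.9, Ea = 0.89
E = 0.85 * 0.9 * 0.89 * 100 = 68.0850%

68.0850 %


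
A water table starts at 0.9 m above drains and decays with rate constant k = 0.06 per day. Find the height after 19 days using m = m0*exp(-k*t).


m = m0 * exp(-k*t)
m = 0.9 * exp(-0.06 * 19)
m = 0.9 * exp(-1.1400)

0.2878 m


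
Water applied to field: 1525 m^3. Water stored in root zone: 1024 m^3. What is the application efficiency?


Ea = V_root / V_field * 100 = 1024 / 1525 * 100 = 67.1475%

67.1475 %


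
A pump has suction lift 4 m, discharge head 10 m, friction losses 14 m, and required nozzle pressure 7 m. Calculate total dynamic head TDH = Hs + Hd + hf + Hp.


TDH = Hs + Hd + hf + Hp = 4 + 10 + 14 + 7 = 35

35 m


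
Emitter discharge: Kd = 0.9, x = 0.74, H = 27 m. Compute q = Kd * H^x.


q = Kd * H^x = 0.9 * 27^0.74 = 0.9 * 11.460648

10.3146 L/h


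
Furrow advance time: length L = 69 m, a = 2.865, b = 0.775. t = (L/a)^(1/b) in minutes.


t = (L/a)^(1/b)
t = (69/2.865)^(1/0.775)
t = 24.083770^(1/0.775)

60.6555 min


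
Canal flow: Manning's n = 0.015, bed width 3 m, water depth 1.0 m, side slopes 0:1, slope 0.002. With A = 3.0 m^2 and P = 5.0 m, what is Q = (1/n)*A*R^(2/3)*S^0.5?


R = A/P = 3.0/5.0 = 0.600000
Q = (1/0.015) * 3.0 * 0.600000^(2/3) * 0.002^0.5

6.3628 m^3/s


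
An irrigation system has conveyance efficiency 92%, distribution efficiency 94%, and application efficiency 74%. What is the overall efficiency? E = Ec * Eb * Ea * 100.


Ec = 0.92, Eb = 0.94, Ea = 0.74
E = 0.92 * 0.94 * 0.74 * 100 = 63.9952%

63.9952 %
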